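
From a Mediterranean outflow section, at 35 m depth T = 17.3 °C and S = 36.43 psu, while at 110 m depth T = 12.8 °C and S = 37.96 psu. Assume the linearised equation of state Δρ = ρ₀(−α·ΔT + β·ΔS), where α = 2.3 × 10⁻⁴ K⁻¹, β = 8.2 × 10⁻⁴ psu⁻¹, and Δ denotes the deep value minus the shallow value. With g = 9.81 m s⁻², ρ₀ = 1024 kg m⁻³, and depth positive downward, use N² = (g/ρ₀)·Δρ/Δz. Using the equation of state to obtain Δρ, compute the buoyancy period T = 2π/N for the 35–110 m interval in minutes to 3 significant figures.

ΔT = -4.5 K, ΔS = +1.53 psu (deep − shallow).
Δρ/ρ₀ = −αΔT + βΔS = 1.035 × 10⁻³ + 1.2546 × 10⁻³ = 2.2896 × 10⁻³, so Δρ ≈ 2.345 kg m⁻³.
N² = (g/ρ₀)·Δρ/Δz = g·(Δρ/ρ₀)/Δz = 9.81 × 2.2896 × 10⁻³ / 75 = 2.9948 × 10⁻⁴ s⁻².
N = √(2.9948 × 10⁻⁴) = 0.017305 rad s⁻¹ → T = 2π/N = 363.08 s = 6.0513 min ≈ 6.05 min.

6.05 min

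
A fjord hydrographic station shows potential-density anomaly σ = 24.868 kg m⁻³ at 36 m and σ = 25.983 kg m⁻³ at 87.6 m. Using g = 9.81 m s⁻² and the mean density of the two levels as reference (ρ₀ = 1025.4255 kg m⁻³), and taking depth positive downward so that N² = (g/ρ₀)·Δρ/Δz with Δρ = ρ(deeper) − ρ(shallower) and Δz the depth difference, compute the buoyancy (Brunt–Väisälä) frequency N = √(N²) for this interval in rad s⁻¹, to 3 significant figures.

0.0144 rad s⁻¹

Δρ = 1025.983 − 1024.868 = 1.115 kg m⁻³ over Δz = 87.6 − 36 = 51.6 m.
N² = (9.81/1025.4255) × (1.115/51.6) = 2.0672 × 10⁻⁴ s⁻².
N = √(2.0672 × 10⁻⁴) = 0.014378 rad s⁻¹ ≈ 0.0144 rad s⁻¹.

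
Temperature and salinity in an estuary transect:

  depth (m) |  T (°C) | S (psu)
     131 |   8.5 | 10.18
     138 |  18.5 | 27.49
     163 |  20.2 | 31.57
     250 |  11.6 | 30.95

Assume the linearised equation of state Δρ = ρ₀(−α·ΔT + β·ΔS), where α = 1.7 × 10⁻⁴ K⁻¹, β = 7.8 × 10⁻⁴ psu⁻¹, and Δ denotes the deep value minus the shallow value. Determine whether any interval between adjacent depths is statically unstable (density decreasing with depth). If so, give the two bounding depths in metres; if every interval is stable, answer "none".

Evaluate Δρ/ρ₀ = −αΔT + βΔS across each adjacent pair:
  131–138 m: −αΔT+βΔS = −(1.7 × 10⁻⁴)(+10.0)+(7.8 × 10⁻⁴)(+17.31) = 0.012 → stable
  138–163 m: −αΔT+βΔS = −(1.7 × 10⁻⁴)(+1.7)+(7.8 × 10⁻⁴)(+4.08) = 2.9 × 10⁻³ → stable
  163–250 m: −αΔT+βΔS = −(1.7 × 10⁻⁴)(-8.6)+(7.8 × 10⁻⁴)(-0.62) = 9.8 × 10⁻⁴ → stable
Every interval has Δρ > 0: the column is stably stratified throughout.

none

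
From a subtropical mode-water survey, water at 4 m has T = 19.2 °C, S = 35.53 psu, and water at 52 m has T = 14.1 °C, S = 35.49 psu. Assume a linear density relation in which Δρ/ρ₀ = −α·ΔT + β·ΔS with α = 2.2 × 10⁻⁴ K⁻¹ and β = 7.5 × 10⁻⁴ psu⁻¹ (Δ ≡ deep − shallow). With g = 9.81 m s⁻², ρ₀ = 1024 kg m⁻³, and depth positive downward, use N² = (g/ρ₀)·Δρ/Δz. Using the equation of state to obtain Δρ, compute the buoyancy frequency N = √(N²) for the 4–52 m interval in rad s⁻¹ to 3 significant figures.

0.0149 rad s⁻¹

ΔT = -5.1 K, ΔS = -0.04 psu (deep − shallow).
Δρ/ρ₀ = −αΔT + βΔS = 1.122 × 10⁻³ − 3.00 × 10⁻⁵ = 1.092 × 10⁻³, so Δρ ≈ 1.118 kg m⁻³.
N² = (g/ρ₀)·Δρ/Δz = g·(Δρ/ρ₀)/Δz = 9.81 × 1.092 × 10⁻³ / 48 = 2.2318 × 10⁻⁴ s⁻².
N = √(2.2318 × 10⁻⁴) = 0.014939 rad s⁻¹ ≈ 0.0149 rad s⁻¹.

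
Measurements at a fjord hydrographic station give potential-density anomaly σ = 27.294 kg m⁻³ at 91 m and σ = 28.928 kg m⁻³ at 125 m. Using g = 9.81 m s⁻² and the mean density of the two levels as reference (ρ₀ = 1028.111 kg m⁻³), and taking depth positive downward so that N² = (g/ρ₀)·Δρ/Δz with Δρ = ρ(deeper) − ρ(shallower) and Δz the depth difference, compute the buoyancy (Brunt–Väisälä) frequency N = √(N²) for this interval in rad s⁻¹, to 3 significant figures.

0.0214 rad s⁻¹

Δρ = 1028.928 − 1027.294 = 1.634 kg m⁻³ over Δz = 125 − 91 = 34 m.
N² = (9.81/1028.111) × (1.634/34) = 4.5857 × 10⁻⁴ s⁻².
N = √(4.5857 × 10⁻⁴) = 0.021414 rad s⁻¹ ≈ 0.0214 rad s⁻¹.
Since Δρ > 0 the layer is stably stratified.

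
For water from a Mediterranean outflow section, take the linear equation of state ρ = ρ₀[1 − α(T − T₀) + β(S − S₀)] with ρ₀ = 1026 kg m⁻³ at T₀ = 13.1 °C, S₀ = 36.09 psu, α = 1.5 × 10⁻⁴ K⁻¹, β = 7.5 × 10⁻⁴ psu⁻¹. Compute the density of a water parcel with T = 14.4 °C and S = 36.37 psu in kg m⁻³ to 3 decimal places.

T − T₀ = +1.3 K, S − S₀ = +0.28 psu.
Bracket = 1 − α·(+1.3) + β·(+0.28) = 1 + (1.50 × 10⁻⁵) = 1.0000150.
ρ = 1026 × 1.0000150 = 1026.015 kg m⁻³.

1026.015 kg m⁻³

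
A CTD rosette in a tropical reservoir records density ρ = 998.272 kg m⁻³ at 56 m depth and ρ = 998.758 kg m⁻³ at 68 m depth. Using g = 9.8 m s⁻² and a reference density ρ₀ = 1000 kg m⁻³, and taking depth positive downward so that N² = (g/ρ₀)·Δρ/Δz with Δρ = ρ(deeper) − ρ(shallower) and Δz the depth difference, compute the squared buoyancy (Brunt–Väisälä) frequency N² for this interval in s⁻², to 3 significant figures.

3.97 × 10⁻⁴ s⁻²

Δρ = 998.758 − 998.272 = 0.486 kg m⁻³ over Δz = 68 − 56 = 12 m.
N² = (9.8/1000) × (0.486/12) = 3.9690 × 10⁻⁴ s⁻² ≈ 3.97 × 10⁻⁴ s⁻².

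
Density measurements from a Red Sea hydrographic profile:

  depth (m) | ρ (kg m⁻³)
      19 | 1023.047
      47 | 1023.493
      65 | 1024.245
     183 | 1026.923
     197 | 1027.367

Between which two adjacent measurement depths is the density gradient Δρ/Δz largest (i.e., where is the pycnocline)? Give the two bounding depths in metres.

47–65 m

Compute the density gradient over each adjacent pair:
  19–47 m: Δρ/Δz = 0.446/28 = 0.016 kg m⁻⁴
  47–65 m: Δρ/Δz = 0.752/18 = 0.042 kg m⁻⁴
  65–183 m: Δρ/Δz = 2.678/118 = 0.023 kg m⁻⁴
  183–197 m: Δρ/Δz = 0.444/14 = 0.032 kg m⁻⁴
The largest gradient is in the 47–65 m interval — the pycnocline.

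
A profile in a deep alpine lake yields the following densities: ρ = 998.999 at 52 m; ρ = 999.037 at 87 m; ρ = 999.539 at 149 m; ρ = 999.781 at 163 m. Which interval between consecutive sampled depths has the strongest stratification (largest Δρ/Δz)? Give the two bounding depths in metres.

149–163 m

Compute the density gradient over each adjacent pair:
  52–87 m: Δρ/Δz = 0.038/35 = 1.1 × 10⁻³ kg m⁻⁴
  87–149 m: Δρ/Δz = 0.502/62 = 8.1 × 10⁻³ kg m⁻⁴
  149–163 m: Δρ/Δz = 0.242/14 = 0.017 kg m⁻⁴
The largest gradient is in the 149–163 m interval — the pycnocline.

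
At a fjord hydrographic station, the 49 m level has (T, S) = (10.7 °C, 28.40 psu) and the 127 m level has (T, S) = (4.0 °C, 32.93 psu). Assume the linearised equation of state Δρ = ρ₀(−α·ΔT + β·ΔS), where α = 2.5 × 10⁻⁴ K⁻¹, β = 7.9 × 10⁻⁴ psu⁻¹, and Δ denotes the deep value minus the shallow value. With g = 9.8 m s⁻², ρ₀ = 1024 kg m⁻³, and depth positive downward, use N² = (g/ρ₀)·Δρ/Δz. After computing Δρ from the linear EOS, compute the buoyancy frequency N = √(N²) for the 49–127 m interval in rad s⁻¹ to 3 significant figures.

ΔT = -6.7 K, ΔS = +4.53 psu (deep − shallow).
Δρ/ρ₀ = −αΔT + βΔS = 1.675 × 10⁻³ + 3.5787 × 10⁻³ = 5.2537 × 10⁻³, so Δρ ≈ 5.380 kg m⁻³.
N² = (g/ρ₀)·Δρ/Δz = g·(Δρ/ρ₀)/Δz = 9.8 × 5.2537 × 10⁻³ / 78 = 6.6008 × 10⁻⁴ s⁻².
N = √(6.6008 × 10⁻⁴) = 0.025692 rad s⁻¹ ≈ 0.0257 rad s⁻¹.

0.0257 rad s⁻¹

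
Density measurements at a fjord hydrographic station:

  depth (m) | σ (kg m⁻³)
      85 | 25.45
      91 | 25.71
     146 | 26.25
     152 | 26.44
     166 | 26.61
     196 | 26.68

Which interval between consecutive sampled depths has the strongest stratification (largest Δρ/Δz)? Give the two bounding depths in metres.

Compute the density gradient over each adjacent pair:
  85–91 m: Δρ/Δz = 0.26/6 = 0.043 kg m⁻⁴
  91–146 m: Δρ/Δz = 0.54/55 = 9.8 × 10⁻³ kg m⁻⁴
  146–152 m: Δρ/Δz = 0.19/6 = 0.032 kg m⁻⁴
  152–166 m: Δρ/Δz = 0.17/14 = 0.012 kg m⁻⁴
  166–196 m: Δρ/Δz = 0.07/30 = 2.3 × 10⁻³ kg m⁻⁴
The largest gradient is in the 85–91 m interval — the pycnocline.

85–91 m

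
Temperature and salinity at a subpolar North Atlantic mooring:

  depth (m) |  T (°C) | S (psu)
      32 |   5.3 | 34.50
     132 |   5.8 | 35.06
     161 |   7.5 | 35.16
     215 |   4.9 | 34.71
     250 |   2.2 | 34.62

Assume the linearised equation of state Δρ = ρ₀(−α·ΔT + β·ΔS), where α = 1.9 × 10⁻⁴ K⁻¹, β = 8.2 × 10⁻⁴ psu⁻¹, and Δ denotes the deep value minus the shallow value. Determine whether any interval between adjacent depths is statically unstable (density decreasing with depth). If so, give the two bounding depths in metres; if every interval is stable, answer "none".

132–161 m

Evaluate Δρ/ρ₀ = −αΔT + βΔS across each adjacent pair:
  32–132 m: −αΔT+βΔS = −(1.9 × 10⁻⁴)(+0.5)+(8.2 × 10⁻⁴)(+0.56) = 3.6 × 10⁻⁴ → stable
  132–161 m: −αΔT+βΔS = −(1.9 × 10⁻⁴)(+1.7)+(8.2 × 10⁻⁴)(+0.10) = -2.4 × 10⁻⁴ → UNSTABLE
  161–215 m: −αΔT+βΔS = −(1.9 × 10⁻⁴)(-2.6)+(8.2 × 10⁻⁴)(-0.45) = 1.3 × 10⁻⁴ → stable
  215–250 m: −αΔT+βΔS = −(1.9 × 10⁻⁴)(-2.7)+(8.2 × 10⁻⁴)(-0.09) = 4.4 × 10⁻⁴ → stable
The 132–161 m interval has Δρ < 0: lighter water underlies denser water.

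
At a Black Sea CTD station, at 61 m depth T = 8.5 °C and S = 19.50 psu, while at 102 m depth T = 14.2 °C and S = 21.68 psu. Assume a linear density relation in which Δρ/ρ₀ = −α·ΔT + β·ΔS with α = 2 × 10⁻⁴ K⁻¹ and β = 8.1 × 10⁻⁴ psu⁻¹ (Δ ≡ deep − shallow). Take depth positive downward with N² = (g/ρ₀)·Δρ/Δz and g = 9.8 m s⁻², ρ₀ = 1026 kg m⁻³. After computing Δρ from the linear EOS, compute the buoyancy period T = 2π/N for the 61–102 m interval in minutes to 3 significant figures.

8.56 min

ΔT = +5.7 K, ΔS = +2.18 psu (deep − shallow).
Δρ/ρ₀ = −αΔT + βΔS = -1.14 × 10⁻³ + 1.7658 × 10⁻³ = 6.258 × 10⁻⁴, so Δρ ≈ 0.6421 kg m⁻³.
N² = (g/ρ₀)·Δρ/Δz = g·(Δρ/ρ₀)/Δz = 9.8 × 6.258 × 10⁻⁴ / 41 = 1.4958 × 10⁻⁴ s⁻².
N = √(1.4958 × 10⁻⁴) = 0.012230 rad s⁻¹ → T = 2π/N = 513.75 s = 8.5625 min ≈ 8.56 min.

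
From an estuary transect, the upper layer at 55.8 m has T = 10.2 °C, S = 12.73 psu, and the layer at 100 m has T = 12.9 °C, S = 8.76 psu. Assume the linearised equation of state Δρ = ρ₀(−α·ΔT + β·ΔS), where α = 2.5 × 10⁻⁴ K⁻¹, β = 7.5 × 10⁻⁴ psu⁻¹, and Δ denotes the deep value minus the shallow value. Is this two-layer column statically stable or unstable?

ΔT = 12.9 − 10.2 = +2.7 K and ΔS = 8.76 − 12.73 = -3.97 psu (deep − shallow).
−αΔT = -6.75 × 10⁻⁴; βΔS = -2.9775 × 10⁻³; sum Δρ/ρ₀ = -3.6525 × 10⁻³.
Δρ/ρ₀ < 0, so Δρ < 0: deeper water is lighter → statically unstable; the column would overturn.

unstable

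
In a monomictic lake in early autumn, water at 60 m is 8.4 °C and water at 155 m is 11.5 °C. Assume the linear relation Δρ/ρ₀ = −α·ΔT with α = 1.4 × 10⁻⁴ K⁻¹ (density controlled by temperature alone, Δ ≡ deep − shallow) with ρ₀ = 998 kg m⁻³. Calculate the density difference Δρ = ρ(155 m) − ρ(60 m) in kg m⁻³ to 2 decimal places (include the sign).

-0.43 kg m⁻³

ΔT = +3.1 K, Δρ/ρ₀ = −αΔT = -4.34 × 10⁻⁴.
Δρ = 998 × (-4.34 × 10⁻⁴) = -0.43 kg m⁻³.
Negative Δρ: lighter below, statically unstable.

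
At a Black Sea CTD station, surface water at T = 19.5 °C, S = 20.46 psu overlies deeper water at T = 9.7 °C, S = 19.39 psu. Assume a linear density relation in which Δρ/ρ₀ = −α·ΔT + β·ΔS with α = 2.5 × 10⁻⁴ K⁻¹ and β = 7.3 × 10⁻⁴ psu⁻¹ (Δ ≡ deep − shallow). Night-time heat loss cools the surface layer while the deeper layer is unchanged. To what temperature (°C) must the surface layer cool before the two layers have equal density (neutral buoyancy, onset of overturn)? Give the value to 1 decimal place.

Neutral buoyancy requires Δρ = 0, i.e. −α(T_deep − T_surf′) + β(S_deep − S_surf) = 0.
T_surf′ = T_deep − (β/α)·ΔS = 9.7 − (7.3 × 10⁻⁴/2.5 × 10⁻⁴)·(-1.07) = 12.824 °C.
Cooling required: 19.5 − (12.824) = 6.676 °C.

12.8 °C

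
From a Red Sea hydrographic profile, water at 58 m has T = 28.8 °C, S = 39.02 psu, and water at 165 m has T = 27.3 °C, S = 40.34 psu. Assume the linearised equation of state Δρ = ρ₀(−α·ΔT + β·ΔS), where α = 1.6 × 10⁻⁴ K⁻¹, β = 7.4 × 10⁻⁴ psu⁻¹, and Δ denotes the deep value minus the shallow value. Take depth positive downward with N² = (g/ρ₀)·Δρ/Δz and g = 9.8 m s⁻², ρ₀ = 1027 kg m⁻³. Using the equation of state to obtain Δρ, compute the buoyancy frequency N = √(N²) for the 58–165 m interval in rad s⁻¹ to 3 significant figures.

ΔT = -1.5 K, ΔS = +1.32 psu (deep − shallow).
Δρ/ρ₀ = −αΔT + βΔS = 2.40 × 10⁻⁴ + 9.768 × 10⁻⁴ = 1.2168 × 10⁻³, so Δρ ≈ 1.250 kg m⁻³.
N² = (g/ρ₀)·Δρ/Δz = g·(Δρ/ρ₀)/Δz = 9.8 × 1.2168 × 10⁻³ / 107 = 1.1145 × 10⁻⁴ s⁻².
N = √(1.1145 × 10⁻⁴) = 0.010557 rad s⁻¹ ≈ 0.0106 rad s⁻¹.

0.0106 rad s⁻¹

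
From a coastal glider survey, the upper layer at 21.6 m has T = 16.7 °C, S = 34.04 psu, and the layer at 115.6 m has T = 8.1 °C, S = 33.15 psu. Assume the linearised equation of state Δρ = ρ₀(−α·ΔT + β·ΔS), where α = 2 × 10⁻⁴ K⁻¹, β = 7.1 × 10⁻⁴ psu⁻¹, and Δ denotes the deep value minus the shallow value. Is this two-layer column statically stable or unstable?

stable

ΔT = 8.1 − 16.7 = -8.6 K and ΔS = 33.15 − 34.04 = -0.89 psu (deep − shallow).
−αΔT = 1.72 × 10⁻³; βΔS = -6.319 × 10⁻⁴; sum Δρ/ρ₀ = 1.0881 × 10⁻³.
Δρ/ρ₀ > 0, so Δρ > 0: deeper water is denser → statically stable.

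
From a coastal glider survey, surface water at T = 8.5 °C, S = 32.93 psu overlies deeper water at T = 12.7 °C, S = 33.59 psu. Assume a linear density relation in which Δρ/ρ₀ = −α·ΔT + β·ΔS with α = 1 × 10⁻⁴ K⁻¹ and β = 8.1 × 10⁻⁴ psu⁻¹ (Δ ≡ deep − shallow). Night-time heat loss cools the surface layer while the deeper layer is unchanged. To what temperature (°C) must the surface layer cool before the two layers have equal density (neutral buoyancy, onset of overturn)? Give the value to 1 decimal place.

Neutral buoyancy requires Δρ = 0, i.e. −α(T_deep − T_surf′) + β(S_deep − S_surf) = 0.
T_surf′ = T_deep − (β/α)·ΔS = 12.7 − (8.1 × 10⁻⁴/1 × 10⁻⁴)·(+0.66) = 7.354 °C.
Cooling required: 8.5 − (7.354) = 1.146 °C.

7.4 °C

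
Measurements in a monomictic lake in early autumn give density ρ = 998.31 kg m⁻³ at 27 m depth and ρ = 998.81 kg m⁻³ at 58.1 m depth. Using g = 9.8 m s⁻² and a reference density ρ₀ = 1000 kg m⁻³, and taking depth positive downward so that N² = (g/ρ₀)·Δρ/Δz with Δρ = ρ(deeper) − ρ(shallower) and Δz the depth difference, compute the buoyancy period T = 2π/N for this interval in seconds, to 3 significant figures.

501 s

Δρ = 998.81 − 998.31 = 0.50 kg m⁻³ over Δz = 58.1 − 27 = 31.1 m.
N² = (9.8/1000) × (0.50/31.1) = 1.5756 × 10⁻⁴ s⁻².
N = √(1.5756 × 10⁻⁴) = 0.012552 rad s⁻¹, so T = 2π/N = 500.57 s ≈ 501 s.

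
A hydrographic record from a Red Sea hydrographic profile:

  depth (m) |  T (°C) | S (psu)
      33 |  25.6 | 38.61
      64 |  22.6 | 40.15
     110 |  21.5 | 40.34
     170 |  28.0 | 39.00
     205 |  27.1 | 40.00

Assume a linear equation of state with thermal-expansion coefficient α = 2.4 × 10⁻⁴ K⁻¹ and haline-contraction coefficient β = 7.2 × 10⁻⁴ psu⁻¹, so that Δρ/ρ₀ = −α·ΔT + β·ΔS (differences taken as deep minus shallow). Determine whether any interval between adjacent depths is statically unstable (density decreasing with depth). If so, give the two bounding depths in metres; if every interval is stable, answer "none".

Evaluate Δρ/ρ₀ = −αΔT + βΔS across each adjacent pair:
  33–64 m: −αΔT+βΔS = −(2.4 × 10⁻⁴)(-3.0)+(7.2 × 10⁻⁴)(+1.54) = 1.8 × 10⁻³ → stable
  64–110 m: −αΔT+βΔS = −(2.4 × 10⁻⁴)(-1.1)+(7.2 × 10⁻⁴)(+0.19) = 4.0 × 10⁻⁴ → stable
  110–170 m: −αΔT+βΔS = −(2.4 × 10⁻⁴)(+6.5)+(7.2 × 10⁻⁴)(-1.34) = -2.5 × 10⁻³ → UNSTABLE
  170–205 m: −αΔT+βΔS = −(2.4 × 10⁻⁴)(-0.9)+(7.2 × 10⁻⁴)(+1.00) = 9.4 × 10⁻⁴ → stable
The 110–170 m interval has Δρ < 0: lighter water underlies denser water.

110–170 m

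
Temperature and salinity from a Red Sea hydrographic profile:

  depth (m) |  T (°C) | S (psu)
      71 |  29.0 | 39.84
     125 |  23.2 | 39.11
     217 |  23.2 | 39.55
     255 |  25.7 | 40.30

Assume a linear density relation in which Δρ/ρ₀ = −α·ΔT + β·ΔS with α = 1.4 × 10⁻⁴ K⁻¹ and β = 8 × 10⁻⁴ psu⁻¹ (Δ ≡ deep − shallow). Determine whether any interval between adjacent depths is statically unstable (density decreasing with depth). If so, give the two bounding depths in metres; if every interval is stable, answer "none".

none

Evaluate Δρ/ρ₀ = −αΔT + βΔS across each adjacent pair:
  71–125 m: −αΔT+βΔS = −(1.4 × 10⁻⁴)(-5.8)+(8 × 10⁻⁴)(-0.73) = 2.3 × 10⁻⁴ → stable
  125–217 m: −αΔT+βΔS = −(1.4 × 10⁻⁴)(+0.0)+(8 × 10⁻⁴)(+0.44) = 3.5 × 10⁻⁴ → stable
  217–255 m: −αΔT+βΔS = −(1.4 × 10⁻⁴)(+2.5)+(8 × 10⁻⁴)(+0.75) = 2.5 × 10⁻⁴ → stable
Every interval has Δρ > 0: the column is stably stratified throughout.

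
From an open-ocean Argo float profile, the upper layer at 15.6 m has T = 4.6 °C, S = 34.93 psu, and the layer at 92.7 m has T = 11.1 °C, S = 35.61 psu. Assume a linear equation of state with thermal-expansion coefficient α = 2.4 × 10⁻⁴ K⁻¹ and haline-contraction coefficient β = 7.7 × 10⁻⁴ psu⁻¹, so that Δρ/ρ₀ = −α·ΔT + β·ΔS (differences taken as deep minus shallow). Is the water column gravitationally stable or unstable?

ΔT = 11.1 − 4.6 = +6.5 K and ΔS = 35.61 − 34.93 = +0.68 psu (deep − shallow).
−αΔT = -1.56 × 10⁻³; βΔS = 5.236 × 10⁻⁴; sum Δρ/ρ₀ = -1.0364 × 10⁻³.
Δρ/ρ₀ < 0, so Δρ < 0: deeper water is lighter → statically unstable; the column would overturn.

unstable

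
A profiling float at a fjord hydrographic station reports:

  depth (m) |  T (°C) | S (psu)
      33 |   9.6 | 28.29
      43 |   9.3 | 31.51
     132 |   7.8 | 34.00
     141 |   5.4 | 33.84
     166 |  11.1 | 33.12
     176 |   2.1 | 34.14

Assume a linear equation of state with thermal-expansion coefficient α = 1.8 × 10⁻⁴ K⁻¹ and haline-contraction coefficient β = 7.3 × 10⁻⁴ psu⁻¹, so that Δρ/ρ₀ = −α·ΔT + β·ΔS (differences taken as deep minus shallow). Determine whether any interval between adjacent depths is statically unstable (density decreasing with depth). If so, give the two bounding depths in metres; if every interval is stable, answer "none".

Evaluate Δρ/ρ₀ = −αΔT + βΔS across each adjacent pair:
  33–43 m: −αΔT+βΔS = −(1.8 × 10⁻⁴)(-0.3)+(7.3 × 10⁻⁴)(+3.22) = 2.4 × 10⁻³ → stable
  43–132 m: −αΔT+βΔS = −(1.8 × 10⁻⁴)(-1.5)+(7.3 × 10⁻⁴)(+2.49) = 2.1 × 10⁻³ → stable
  132–141 m: −αΔT+βΔS = −(1.8 × 10⁻⁴)(-2.4)+(7.3 × 10⁻⁴)(-0.16) = 3.2 × 10⁻⁴ → stable
  141–166 m: −αΔT+βΔS = −(1.8 × 10⁻⁴)(+5.7)+(7.3 × 10⁻⁴)(-0.72) = -1.6 × 10⁻³ → UNSTABLE
  166–176 m: −αΔT+βΔS = −(1.8 × 10⁻⁴)(-9.0)+(7.3 × 10⁻⁴)(+1.02) = 2.4 × 10⁻³ → stable
The 141–166 m interval has Δρ < 0: lighter water underlies denser water.

141–166 m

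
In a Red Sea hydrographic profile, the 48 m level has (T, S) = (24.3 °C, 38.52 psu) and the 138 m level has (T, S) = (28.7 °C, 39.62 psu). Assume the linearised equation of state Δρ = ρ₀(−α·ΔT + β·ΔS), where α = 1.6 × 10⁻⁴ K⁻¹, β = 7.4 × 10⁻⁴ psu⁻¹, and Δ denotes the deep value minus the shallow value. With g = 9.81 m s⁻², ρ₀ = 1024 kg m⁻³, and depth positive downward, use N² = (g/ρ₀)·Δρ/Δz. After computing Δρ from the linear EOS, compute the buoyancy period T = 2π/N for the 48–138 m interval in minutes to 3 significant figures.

ΔT = +4.4 K, ΔS = +1.10 psu (deep − shallow).
Δρ/ρ₀ = −αΔT + βΔS = -7.04 × 10⁻⁴ + 8.14 × 10⁻⁴ = 1.10 × 10⁻⁴, so Δρ ≈ 0.1126 kg m⁻³.
N² = (g/ρ₀)·Δρ/Δz = g·(Δρ/ρ₀)/Δz = 9.81 × 1.10 × 10⁻⁴ / 90 = 1.1990 × 10⁻⁵ s⁻².
N = √(1.1990 × 10⁻⁵) = 3.4627 × 10⁻³ rad s⁻¹ → T = 2π/N = 1.8145 × 10³ s = 30.242 min ≈ 30.2 min.

30.2 min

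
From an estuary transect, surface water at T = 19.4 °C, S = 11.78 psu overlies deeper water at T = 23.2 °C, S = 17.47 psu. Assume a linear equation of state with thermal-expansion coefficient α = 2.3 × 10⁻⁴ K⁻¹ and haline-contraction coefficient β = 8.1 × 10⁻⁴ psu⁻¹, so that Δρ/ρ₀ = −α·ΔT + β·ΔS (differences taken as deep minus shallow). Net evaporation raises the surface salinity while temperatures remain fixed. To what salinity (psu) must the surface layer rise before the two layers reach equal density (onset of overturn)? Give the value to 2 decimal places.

16.39 psu

Neutral buoyancy requires −α(T_deep − T_surf) + β(S_deep − S_surf′) = 0.
S_surf′ = S_deep − (α/β)·ΔT = 17.47 − (2.3 × 10⁻⁴/8.1 × 10⁻⁴)·(+3.8) = 16.3910 psu.
Increase required: 16.3910 − 11.78 = 4.6110 psu.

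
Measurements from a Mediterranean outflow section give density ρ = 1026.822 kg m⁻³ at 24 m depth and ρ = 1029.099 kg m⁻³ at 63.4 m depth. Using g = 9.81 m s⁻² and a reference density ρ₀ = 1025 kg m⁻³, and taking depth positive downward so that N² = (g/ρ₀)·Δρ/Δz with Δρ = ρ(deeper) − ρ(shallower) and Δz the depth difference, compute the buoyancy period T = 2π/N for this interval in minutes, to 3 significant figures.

4.45 min

Δρ = 1029.099 − 1026.822 = 2.277 kg m⁻³ over Δz = 63.4 − 24 = 39.4 m.
N² = (9.81/1025) × (2.277/39.4) = 5.5311 × 10⁻⁴ s⁻².
N = √(5.5311 × 10⁻⁴) = 0.023518 rad s⁻¹, so T = 2π/N = 267.16 s = 4.4527 min ≈ 4.45 min.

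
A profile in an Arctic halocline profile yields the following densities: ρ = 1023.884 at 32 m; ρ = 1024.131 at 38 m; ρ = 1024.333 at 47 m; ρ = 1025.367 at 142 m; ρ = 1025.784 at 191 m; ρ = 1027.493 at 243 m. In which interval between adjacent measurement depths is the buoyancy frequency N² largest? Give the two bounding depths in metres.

32–38 m

Compute the density gradient over each adjacent pair:
  32–38 m: Δρ/Δz = 0.247/6 = 0.041 kg m⁻⁴
  38–47 m: Δρ/Δz = 0.202/9 = 0.022 kg m⁻⁴
  47–142 m: Δρ/Δz = 1.034/95 = 0.011 kg m⁻⁴
  142–191 m: Δρ/Δz = 0.417/49 = 8.5 × 10⁻³ kg m⁻⁴
  191–243 m: Δρ/Δz = 1.709/52 = 0.033 kg m⁻⁴
The largest gradient is in the 32–38 m interval — the pycnocline.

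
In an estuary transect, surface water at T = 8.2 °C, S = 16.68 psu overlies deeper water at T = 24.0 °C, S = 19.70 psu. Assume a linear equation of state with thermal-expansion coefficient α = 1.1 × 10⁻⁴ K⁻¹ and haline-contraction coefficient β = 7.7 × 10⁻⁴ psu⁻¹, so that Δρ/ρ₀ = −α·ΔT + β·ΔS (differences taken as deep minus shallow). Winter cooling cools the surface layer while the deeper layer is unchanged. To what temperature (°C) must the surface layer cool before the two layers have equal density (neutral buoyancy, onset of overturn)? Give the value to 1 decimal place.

Neutral buoyancy requires Δρ = 0, i.e. −α(T_deep − T_surf′) + β(S_deep − S_surf) = 0.
T_surf′ = T_deep − (β/α)·ΔS = 24.0 − (7.7 × 10⁻⁴/1.1 × 10⁻⁴)·(+3.02) = 2.860 °C.
Cooling required: 8.2 − (2.860) = 5.340 °C.

2.9 °C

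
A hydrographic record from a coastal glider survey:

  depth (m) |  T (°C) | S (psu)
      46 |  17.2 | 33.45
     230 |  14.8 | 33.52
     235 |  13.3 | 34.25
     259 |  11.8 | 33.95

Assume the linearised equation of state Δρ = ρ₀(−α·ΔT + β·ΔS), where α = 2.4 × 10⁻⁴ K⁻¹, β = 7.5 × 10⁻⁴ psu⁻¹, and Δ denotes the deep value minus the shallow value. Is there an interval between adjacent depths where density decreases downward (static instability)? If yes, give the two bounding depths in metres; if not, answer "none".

none

Evaluate Δρ/ρ₀ = −αΔT + βΔS across each adjacent pair:
  46–230 m: −αΔT+βΔS = −(2.4 × 10⁻⁴)(-2.4)+(7.5 × 10⁻⁴)(+0.07) = 6.3 × 10⁻⁴ → stable
  230–235 m: −αΔT+βΔS = −(2.4 × 10⁻⁴)(-1.5)+(7.5 × 10⁻⁴)(+0.73) = 9.1 × 10⁻⁴ → stable
  235–259 m: −αΔT+βΔS = −(2.4 × 10⁻⁴)(-1.5)+(7.5 × 10⁻⁴)(-0.30) = 1.4 × 10⁻⁴ → stable
Every interval has Δρ > 0: the column is stably stratified throughout.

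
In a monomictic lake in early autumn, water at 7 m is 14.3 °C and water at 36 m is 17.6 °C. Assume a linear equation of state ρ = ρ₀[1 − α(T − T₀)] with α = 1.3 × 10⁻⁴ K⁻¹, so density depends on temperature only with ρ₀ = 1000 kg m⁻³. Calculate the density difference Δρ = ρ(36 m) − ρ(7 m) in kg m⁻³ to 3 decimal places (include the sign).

ΔT = +3.3 K, Δρ/ρ₀ = −αΔT = -4.29 × 10⁻⁴.
Δρ = 1000 × (-4.29 × 10⁻⁴) = -0.429 kg m⁻³.
Negative Δρ: lighter below, statically unstable.

-0.429 kg m⁻³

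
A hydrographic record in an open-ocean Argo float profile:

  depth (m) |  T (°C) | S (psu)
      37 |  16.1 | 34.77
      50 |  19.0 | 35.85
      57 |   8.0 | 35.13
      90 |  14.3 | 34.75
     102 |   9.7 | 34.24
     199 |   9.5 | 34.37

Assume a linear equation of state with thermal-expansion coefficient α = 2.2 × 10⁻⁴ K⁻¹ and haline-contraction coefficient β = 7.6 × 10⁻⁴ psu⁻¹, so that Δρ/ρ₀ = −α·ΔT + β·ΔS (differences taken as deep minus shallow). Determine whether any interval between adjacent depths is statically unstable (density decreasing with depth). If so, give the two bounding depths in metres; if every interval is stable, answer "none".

Evaluate Δρ/ρ₀ = −αΔT + βΔS across each adjacent pair:
  37–50 m: −αΔT+βΔS = −(2.2 × 10⁻⁴)(+2.9)+(7.6 × 10⁻⁴)(+1.08) = 1.8 × 10⁻⁴ → stable
  50–57 m: −αΔT+βΔS = −(2.2 × 10⁻⁴)(-11.0)+(7.6 × 10⁻⁴)(-0.72) = 1.9 × 10⁻³ → stable
  57–90 m: −αΔT+βΔS = −(2.2 × 10⁻⁴)(+6.3)+(7.6 × 10⁻⁴)(-0.38) = -1.7 × 10⁻³ → UNSTABLE
  90–102 m: −αΔT+βΔS = −(2.2 × 10⁻⁴)(-4.6)+(7.6 × 10⁻⁴)(-0.51) = 6.2 × 10⁻⁴ → stable
  102–199 m: −αΔT+βΔS = −(2.2 × 10⁻⁴)(-0.2)+(7.6 × 10⁻⁴)(+0.13) = 1.4 × 10⁻⁴ → stable
The 57–90 m interval has Δρ < 0: lighter water underlies denser water.

57–90 m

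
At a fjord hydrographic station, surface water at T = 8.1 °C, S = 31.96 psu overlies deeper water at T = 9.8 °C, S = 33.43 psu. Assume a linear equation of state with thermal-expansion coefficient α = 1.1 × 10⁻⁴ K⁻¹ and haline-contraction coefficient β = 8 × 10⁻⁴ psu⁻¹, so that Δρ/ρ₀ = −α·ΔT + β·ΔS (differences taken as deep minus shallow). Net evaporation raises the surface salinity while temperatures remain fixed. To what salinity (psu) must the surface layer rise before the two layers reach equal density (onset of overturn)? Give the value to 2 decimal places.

Neutral buoyancy requires −α(T_deep − T_surf) + β(S_deep − S_surf′) = 0.
S_surf′ = S_deep − (α/β)·ΔT = 33.43 − (1.1 × 10⁻⁴/8 × 10⁻⁴)·(+1.7) = 33.1962 psu.
Increase required: 33.1962 − 31.96 = 1.2362 psu.

33.20 psu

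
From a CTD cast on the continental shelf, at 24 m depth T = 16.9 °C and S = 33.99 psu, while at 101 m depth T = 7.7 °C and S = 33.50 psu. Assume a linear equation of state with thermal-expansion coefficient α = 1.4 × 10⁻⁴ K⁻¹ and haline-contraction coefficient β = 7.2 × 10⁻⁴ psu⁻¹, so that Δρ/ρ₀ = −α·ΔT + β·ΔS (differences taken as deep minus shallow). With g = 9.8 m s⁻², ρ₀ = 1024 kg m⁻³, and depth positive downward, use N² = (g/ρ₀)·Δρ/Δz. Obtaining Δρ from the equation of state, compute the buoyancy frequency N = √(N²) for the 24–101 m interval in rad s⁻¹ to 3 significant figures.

ΔT = -9.2 K, ΔS = -0.49 psu (deep − shallow).
Δρ/ρ₀ = −αΔT + βΔS = 1.288 × 10⁻³ − 3.528 × 10⁻⁴ = 9.352 × 10⁻⁴, so Δρ ≈ 0.9576 kg m⁻³.
N² = (g/ρ₀)·Δρ/Δz = g·(Δρ/ρ₀)/Δz = 9.8 × 9.352 × 10⁻⁴ / 77 = 1.1903 × 10⁻⁴ s⁻².
N = √(1.1903 × 10⁻⁴) = 0.010910 rad s⁻¹ ≈ 0.0109 rad s⁻¹.

0.0109 rad s⁻¹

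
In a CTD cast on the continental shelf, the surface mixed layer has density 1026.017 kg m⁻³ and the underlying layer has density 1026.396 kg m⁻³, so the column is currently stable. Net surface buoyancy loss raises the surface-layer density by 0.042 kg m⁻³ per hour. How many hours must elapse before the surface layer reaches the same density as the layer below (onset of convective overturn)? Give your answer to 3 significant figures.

9.02 hours

Density deficit of the surface layer: 1026.396 − 1026.017 = 0.379 kg m⁻³.
Required change = 0.379 / 0.042 = 9.02 hours.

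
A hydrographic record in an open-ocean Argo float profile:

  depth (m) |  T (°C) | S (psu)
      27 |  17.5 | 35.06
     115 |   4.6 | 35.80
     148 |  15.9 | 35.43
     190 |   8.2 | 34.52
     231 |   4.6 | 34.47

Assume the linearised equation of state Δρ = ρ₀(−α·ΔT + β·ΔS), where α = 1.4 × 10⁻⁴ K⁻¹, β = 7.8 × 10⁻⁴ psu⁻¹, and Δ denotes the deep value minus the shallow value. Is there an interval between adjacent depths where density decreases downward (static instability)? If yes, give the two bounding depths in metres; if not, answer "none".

115–148 m

Evaluate Δρ/ρ₀ = −αΔT + βΔS across each adjacent pair:
  27–115 m: −αΔT+βΔS = −(1.4 × 10⁻⁴)(-12.9)+(7.8 × 10⁻⁴)(+0.74) = 2.4 × 10⁻³ → stable
  115–148 m: −αΔT+βΔS = −(1.4 × 10⁻⁴)(+11.3)+(7.8 × 10⁻⁴)(-0.37) = -1.9 × 10⁻³ → UNSTABLE
  148–190 m: −αΔT+βΔS = −(1.4 × 10⁻⁴)(-7.7)+(7.8 × 10⁻⁴)(-0.91) = 3.7 × 10⁻⁴ → stable
  190–231 m: −αΔT+βΔS = −(1.4 × 10⁻⁴)(-3.6)+(7.8 × 10⁻⁴)(-0.05) = 4.7 × 10⁻⁴ → stable
The 115–148 m interval has Δρ < 0: lighter water underlies denser water.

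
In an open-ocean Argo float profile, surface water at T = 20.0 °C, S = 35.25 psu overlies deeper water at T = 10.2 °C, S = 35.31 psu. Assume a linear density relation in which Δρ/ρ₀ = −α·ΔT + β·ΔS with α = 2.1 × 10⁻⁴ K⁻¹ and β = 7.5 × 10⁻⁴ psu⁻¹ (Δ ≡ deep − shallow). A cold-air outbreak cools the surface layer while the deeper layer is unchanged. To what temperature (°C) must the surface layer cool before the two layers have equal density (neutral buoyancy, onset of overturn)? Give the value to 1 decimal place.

Neutral buoyancy requires Δρ = 0, i.e. −α(T_deep − T_surf′) + β(S_deep − S_surf) = 0.
T_surf′ = T_deep − (β/α)·ΔS = 10.2 − (7.5 × 10⁻⁴/2.1 × 10⁻⁴)·(+0.06) = 9.986 °C.
Cooling required: 20.0 − (9.986) = 10.014 °C.

10.0 °C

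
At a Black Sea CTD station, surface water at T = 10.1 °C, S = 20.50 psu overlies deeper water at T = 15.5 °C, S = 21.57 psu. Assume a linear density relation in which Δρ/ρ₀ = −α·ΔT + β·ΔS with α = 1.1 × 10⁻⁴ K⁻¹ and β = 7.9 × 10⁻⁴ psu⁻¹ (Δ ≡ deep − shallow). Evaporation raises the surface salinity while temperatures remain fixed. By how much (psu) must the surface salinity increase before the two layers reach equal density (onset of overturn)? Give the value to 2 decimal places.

Neutral buoyancy requires −α(T_deep − T_surf) + β(S_deep − S_surf′) = 0.
S_surf′ = S_deep − (α/β)·ΔT = 21.57 − (1.1 × 10⁻⁴/7.9 × 10⁻⁴)·(+5.4) = 20.8181 psu.
Increase required: 20.8181 − 20.50 = 0.3181 psu.

0.32 psu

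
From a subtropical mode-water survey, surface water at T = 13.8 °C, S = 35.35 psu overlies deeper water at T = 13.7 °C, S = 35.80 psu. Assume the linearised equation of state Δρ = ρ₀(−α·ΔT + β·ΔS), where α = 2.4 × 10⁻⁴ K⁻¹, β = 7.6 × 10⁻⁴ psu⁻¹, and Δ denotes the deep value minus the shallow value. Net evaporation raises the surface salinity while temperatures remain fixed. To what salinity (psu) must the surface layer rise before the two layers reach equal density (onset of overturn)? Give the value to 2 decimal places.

Neutral buoyancy requires −α(T_deep − T_surf) + β(S_deep − S_surf′) = 0.
S_surf′ = S_deep − (α/β)·ΔT = 35.80 − (2.4 × 10⁻⁴/7.6 × 10⁻⁴)·(-0.1) = 35.8316 psu.
Increase required: 35.8316 − 35.35 = 0.4816 psu.

35.83 psu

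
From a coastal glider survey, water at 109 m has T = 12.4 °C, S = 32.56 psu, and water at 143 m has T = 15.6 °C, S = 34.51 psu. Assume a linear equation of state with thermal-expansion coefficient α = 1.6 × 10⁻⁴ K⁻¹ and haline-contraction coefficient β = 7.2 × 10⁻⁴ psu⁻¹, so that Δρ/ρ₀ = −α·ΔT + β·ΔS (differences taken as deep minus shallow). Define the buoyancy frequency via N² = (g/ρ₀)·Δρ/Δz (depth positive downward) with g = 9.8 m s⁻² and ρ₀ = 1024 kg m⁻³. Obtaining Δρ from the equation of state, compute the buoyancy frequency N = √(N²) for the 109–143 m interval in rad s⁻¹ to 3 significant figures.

0.0160 rad s⁻¹

ΔT = +3.2 K, ΔS = +1.95 psu (deep − shallow).
Δρ/ρ₀ = −αΔT + βΔS = -5.12 × 10⁻⁴ + 1.404 × 10⁻³ = 8.92 × 10⁻⁴, so Δρ ≈ 0.9134 kg m⁻³.
N² = (g/ρ₀)·Δρ/Δz = g·(Δρ/ρ₀)/Δz = 9.8 × 8.92 × 10⁻⁴ / 34 = 2.5711 × 10⁻⁴ s⁻².
N = √(2.5711 × 10⁻⁴) = 0.016035 rad s⁻¹ ≈ 0.0160 rad s⁻¹.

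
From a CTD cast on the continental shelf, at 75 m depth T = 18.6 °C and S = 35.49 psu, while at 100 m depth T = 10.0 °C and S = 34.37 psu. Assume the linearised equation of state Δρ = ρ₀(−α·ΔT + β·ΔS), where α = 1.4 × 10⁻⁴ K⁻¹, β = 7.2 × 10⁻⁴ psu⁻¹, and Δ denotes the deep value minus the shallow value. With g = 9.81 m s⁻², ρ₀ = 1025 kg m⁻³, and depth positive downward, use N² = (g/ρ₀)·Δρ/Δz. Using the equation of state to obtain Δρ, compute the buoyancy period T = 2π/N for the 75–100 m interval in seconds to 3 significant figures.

503 s

ΔT = -8.6 K, ΔS = -1.12 psu (deep − shallow).
Δρ/ρ₀ = −αΔT + βΔS = 1.204 × 10⁻³ − 8.064 × 10⁻⁴ = 3.976 × 10⁻⁴, so Δρ ≈ 0.4075 kg m⁻³.
N² = (g/ρ₀)·Δρ/Δz = g·(Δρ/ρ₀)/Δz = 9.81 × 3.976 × 10⁻⁴ / 25 = 1.5602 × 10⁻⁴ s⁻².
N = √(1.5602 × 10⁻⁴) = 0.012491 rad s⁻¹ → T = 2π/N = 503.02 s ≈ 503 s.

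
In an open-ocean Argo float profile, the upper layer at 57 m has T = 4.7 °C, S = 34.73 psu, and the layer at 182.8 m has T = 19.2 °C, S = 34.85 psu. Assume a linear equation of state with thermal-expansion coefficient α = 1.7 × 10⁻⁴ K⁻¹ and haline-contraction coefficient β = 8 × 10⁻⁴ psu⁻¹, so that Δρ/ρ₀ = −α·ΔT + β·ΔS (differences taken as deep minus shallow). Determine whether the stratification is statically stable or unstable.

ΔT = 19.2 − 4.7 = +14.5 K and ΔS = 34.85 − 34.73 = +0.12 psu (deep − shallow).
−αΔT = -2.465 × 10⁻³; βΔS = 9.60 × 10⁻⁵; sum Δρ/ρ₀ = -2.369 × 10⁻³.
Δρ/ρ₀ < 0, so Δρ < 0: deeper water is lighter → statically unstable; the column would overturn.

unstable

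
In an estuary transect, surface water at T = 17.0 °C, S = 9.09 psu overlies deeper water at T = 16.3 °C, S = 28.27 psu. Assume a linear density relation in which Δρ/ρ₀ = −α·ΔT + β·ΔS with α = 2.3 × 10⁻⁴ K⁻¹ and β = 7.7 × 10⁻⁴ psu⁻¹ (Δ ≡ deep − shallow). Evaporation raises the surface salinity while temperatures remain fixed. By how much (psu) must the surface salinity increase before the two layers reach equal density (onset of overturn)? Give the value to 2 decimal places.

19.39 psu

Neutral buoyancy requires −α(T_deep − T_surf) + β(S_deep − S_surf′) = 0.
S_surf′ = S_deep − (α/β)·ΔT = 28.27 − (2.3 × 10⁻⁴/7.7 × 10⁻⁴)·(-0.7) = 28.4791 psu.
Increase required: 28.4791 − 9.09 = 19.3891 psu.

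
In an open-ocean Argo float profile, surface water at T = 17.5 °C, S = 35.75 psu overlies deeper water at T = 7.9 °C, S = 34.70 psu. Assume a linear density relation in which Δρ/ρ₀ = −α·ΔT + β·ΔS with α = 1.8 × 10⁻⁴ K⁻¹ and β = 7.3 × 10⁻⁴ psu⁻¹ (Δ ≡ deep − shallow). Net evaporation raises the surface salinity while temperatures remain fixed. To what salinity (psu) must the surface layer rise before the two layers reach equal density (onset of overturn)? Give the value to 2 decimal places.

Neutral buoyancy requires −α(T_deep − T_surf) + β(S_deep − S_surf′) = 0.
S_surf′ = S_deep − (α/β)·ΔT = 34.70 − (1.8 × 10⁻⁴/7.3 × 10⁻⁴)·(-9.6) = 37.0671 psu.
Increase required: 37.0671 − 35.75 = 1.3171 psu.

37.07 psu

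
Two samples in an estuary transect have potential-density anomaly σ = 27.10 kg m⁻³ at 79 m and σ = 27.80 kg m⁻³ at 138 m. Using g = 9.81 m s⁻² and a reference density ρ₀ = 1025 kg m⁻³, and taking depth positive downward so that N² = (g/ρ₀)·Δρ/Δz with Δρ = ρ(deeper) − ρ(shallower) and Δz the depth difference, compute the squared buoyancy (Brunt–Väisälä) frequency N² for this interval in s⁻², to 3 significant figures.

1.14 × 10⁻⁴ s⁻²

Δρ = 1027.80 − 1027.10 = 0.70 kg m⁻³ over Δz = 138 − 79 = 59 m.
N² = (9.81/1025) × (0.70/59) = 1.1355 × 10⁻⁴ s⁻² ≈ 1.14 × 10⁻⁴ s⁻².
N² > 0, so the interval is statically stable.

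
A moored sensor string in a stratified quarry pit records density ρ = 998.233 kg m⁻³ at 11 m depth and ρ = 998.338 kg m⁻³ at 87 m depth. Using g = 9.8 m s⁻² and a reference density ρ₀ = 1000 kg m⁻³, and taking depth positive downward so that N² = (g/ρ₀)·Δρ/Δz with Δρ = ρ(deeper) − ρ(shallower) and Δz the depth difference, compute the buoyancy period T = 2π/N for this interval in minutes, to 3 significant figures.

28.5 min

Δρ = 998.338 − 998.233 = 0.105 kg m⁻³ over Δz = 87 − 11 = 76 m.
N² = (9.8/1000) × (0.105/76) = 1.3539 × 10⁻⁵ s⁻².
N = √(1.3539 × 10⁻⁵) = 3.6795 × 10⁻³ rad s⁻¹, so T = 2π/N = 1.7076 × 10³ s = 28.460 min ≈ 28.5 min.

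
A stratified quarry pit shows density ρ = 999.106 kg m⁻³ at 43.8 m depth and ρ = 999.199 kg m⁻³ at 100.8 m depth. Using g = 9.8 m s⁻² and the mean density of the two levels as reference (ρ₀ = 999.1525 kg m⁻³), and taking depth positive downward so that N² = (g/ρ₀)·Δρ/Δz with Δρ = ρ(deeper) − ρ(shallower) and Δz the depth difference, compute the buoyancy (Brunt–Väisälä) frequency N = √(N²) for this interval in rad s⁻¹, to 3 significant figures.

Δρ = 999.199 − 999.106 = 0.093 kg m⁻³ over Δz = 100.8 − 43.8 = 57 m.
N² = (9.8/999.1525) × (0.093/57) = 1.6003 × 10⁻⁵ s⁻².
N = √(1.6003 × 10⁻⁵) = 4.0004 × 10⁻³ rad s⁻¹ ≈ 4.00 × 10⁻³ rad s⁻¹.

4.00 × 10⁻³ rad s⁻¹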